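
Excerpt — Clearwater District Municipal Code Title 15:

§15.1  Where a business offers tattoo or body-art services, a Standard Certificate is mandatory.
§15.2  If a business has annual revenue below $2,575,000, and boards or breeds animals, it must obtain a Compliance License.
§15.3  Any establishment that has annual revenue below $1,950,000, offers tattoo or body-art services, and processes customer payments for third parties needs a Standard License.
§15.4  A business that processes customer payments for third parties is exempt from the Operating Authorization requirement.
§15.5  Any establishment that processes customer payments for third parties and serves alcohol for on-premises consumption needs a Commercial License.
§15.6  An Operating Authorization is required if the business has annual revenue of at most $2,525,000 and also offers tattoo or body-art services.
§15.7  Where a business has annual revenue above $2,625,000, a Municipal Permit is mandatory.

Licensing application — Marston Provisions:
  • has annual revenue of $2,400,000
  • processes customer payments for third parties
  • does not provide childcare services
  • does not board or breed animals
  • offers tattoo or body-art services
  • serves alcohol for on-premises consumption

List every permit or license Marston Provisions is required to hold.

§15.1 offers tattoo or body-art services → Standard Certificate required.
§15.2 revenue $2,400,000 < $2,575,000; does not board or breed animals → Compliance License not required.
§15.3 revenue $2,400,000 ≥ $1,950,000; offers tattoo or body-art services; processes customer payments for third parties → Standard License not required.
§15.4 processes customer payments for third parties → exempt from Operating Authorization.
§15.5 processes customer payments for third parties; serves alcohol for on-premises consumption → Commercial License required.
§15.6 revenue $2,400,000 ≤ $2,525,000; offers tattoo or body-art services → Operating Authorization required.
§15.7 revenue $2,400,000 ≤ $2,625,000 → Municipal Permit not required.

Commercial License, Standard Certificate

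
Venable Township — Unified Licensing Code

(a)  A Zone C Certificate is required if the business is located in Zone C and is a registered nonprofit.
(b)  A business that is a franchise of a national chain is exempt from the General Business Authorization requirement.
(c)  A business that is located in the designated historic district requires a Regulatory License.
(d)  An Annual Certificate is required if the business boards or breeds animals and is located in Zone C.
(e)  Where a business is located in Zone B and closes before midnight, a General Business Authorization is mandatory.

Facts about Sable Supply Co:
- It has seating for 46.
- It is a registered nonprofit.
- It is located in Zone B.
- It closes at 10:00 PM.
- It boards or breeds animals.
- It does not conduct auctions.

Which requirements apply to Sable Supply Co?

General Business Authorization

(a) is located in Zone B (not: is located in Zone C); is a registered nonprofit → Zone C Certificate not required.
(b) is a registered nonprofit (not: is a franchise of a national chain) → General Business Authorization exemption does not apply.
(c) is located in Zone B (not: is located in the designated historic district) → Regulatory License not required.
(d) boards or breeds animals; is located in Zone B (not: is located in Zone C) → Annual Certificate not required.
(e) is located in Zone B; closes 10:00 PM, at/before midnight → General Business Authorization required.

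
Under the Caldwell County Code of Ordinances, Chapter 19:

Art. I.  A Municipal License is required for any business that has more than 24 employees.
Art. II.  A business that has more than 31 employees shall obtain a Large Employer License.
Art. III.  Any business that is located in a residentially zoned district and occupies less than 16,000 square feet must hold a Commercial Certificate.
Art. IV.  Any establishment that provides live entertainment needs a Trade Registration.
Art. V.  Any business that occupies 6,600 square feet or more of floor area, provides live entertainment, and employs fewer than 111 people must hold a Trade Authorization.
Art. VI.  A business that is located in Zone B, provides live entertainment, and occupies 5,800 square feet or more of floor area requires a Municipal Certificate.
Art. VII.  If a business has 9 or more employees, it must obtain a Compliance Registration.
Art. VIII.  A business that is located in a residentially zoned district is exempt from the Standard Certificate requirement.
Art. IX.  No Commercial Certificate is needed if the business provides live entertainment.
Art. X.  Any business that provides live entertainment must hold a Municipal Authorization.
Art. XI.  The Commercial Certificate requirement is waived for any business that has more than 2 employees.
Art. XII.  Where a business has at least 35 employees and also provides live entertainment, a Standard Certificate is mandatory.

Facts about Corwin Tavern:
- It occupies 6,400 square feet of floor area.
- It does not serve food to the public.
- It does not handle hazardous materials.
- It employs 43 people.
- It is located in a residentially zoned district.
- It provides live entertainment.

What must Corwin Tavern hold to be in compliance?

Compliance Registration, Large Employer License, Municipal Authorization, Municipal License, Trade Registration

Art. I. employees 43 > 24 → Municipal License required.
Art. II. employees 43 > 31 → Large Employer License required.
Art. III. is located in a residentially zoned district; floor area 6,400 square feet < 16,000 square feet → Commercial Certificate required.
Art. IV. provides live entertainment → Trade Registration required.
Art. V. floor area 6,400 square feet < 6,600 square feet; provides live entertainment; employees 43 < 111 → Trade Authorization not required.
Art. VI. is located in a residentially zoned district (not: is located in Zone B); provides live entertainment; floor area 6,400 square feet ≥ 5,800 square feet → Municipal Certificate not required.
Art. VII. employees 43 ≥ 9 → Compliance Registration required.
Art. VIII. is located in a residentially zoned district → exempt from Standard Certificate.
Art. IX. provides live entertainment → exempt from Commercial Certificate.
Art. X. provides live entertainment → Municipal Authorization required.
Art. XI. employees 43 > 2 → exempt from Commercial Certificate.
Art. XII. employees 43 ≥ 35; provides live entertainment → Standard Certificate required.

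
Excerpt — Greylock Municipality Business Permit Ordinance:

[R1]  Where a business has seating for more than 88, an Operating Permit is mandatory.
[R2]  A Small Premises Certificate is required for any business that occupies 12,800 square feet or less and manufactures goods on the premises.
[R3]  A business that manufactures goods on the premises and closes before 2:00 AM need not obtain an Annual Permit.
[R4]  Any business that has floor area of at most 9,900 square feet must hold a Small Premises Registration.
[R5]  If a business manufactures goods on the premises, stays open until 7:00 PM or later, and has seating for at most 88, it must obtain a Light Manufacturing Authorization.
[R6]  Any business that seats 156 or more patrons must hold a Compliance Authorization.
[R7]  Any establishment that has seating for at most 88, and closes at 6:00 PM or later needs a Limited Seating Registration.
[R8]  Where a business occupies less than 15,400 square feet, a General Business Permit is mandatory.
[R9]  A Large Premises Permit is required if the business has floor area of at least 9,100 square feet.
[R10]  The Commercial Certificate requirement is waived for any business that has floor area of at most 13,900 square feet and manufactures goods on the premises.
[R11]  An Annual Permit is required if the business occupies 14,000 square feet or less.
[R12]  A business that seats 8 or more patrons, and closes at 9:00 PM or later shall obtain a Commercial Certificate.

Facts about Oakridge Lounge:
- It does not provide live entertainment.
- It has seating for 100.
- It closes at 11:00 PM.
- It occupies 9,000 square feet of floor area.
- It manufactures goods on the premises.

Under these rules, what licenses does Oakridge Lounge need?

[R1] seating 100 > 88 → Operating Permit required.
[R2] floor area 9,000 square feet ≤ 12,800 square feet; manufactures goods on the premises → Small Premises Certificate required.
[R3] manufactures goods on the premises; closes 11:00 PM, at/before 2:00 AM → exempt from Annual Permit.
[R4] floor area 9,000 square feet ≤ 9,900 square feet → Small Premises Registration required.
[R5] manufactures goods on the premises; closes 11:00 PM, after 7:00 PM; seating 100 > 88 → Light Manufacturing Authorization not required.
[R6] seating 100 < 156 → Compliance Authorization not required.
[R7] seating 100 > 88; closes 11:00 PM, after 6:00 PM → Limited Seating Registration not required.
[R8] floor area 9,000 square feet < 15,400 square feet → General Business Permit required.
[R9] floor area 9,000 square feet < 9,100 square feet → Large Premises Permit not required.
[R10] floor area 9,000 square feet ≤ 13,900 square feet; manufactures goods on the premises → exempt from Commercial Certificate.
[R11] floor area 9,000 square feet ≤ 14,000 square feet → Annual Permit required.
[R12] seating 100 ≥ 8; closes 11:00 PM, after 9:00 PM → Commercial Certificate required.

General Business Permit, Operating Permit, Small Premises Certificate, Small Premises Registration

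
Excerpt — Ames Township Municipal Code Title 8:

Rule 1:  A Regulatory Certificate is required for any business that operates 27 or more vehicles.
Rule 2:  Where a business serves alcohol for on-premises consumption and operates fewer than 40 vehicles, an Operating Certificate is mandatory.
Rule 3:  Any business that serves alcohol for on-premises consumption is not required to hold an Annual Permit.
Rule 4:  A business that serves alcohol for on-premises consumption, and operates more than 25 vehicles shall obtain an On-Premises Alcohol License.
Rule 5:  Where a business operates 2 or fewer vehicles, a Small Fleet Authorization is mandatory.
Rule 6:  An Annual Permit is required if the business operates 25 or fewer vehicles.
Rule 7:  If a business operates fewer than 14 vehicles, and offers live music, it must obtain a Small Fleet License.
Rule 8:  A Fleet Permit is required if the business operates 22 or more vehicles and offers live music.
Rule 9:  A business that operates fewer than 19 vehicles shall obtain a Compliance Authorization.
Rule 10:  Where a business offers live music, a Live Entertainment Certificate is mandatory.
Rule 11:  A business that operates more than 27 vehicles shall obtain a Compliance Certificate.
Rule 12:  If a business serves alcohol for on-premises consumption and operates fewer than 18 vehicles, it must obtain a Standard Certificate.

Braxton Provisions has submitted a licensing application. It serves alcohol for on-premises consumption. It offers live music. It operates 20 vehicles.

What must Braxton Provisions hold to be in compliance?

Live Entertainment Certificate, Operating Certificate

Rule 1: vehicles 20 < 27 → Regulatory Certificate not required.
Rule 2: serves alcohol for on-premises consumption; vehicles 20 < 40 → Operating Certificate required.
Rule 3: serves alcohol for on-premises consumption → exempt from Annual Permit.
Rule 4: serves alcohol for on-premises consumption; vehicles 20 ≤ 25 → On-Premises Alcohol License not required.
Rule 5: vehicles 20 > 2 → Small Fleet Authorization not required.
Rule 6: vehicles 20 ≤ 25 → Annual Permit required.
Rule 7: vehicles 20 ≥ 14; offers live music → Small Fleet License not required.
Rule 8: vehicles 20 < 22; offers live music → Fleet Permit not required.
Rule 9: vehicles 20 ≥ 19 → Compliance Authorization not required.
Rule 10: offers live music → Live Entertainment Certificate required.
Rule 11: vehicles 20 ≤ 27 → Compliance Certificate not required.
Rule 12: serves alcohol for on-premises consumption; vehicles 20 ≥ 18 → Standard Certificate not required.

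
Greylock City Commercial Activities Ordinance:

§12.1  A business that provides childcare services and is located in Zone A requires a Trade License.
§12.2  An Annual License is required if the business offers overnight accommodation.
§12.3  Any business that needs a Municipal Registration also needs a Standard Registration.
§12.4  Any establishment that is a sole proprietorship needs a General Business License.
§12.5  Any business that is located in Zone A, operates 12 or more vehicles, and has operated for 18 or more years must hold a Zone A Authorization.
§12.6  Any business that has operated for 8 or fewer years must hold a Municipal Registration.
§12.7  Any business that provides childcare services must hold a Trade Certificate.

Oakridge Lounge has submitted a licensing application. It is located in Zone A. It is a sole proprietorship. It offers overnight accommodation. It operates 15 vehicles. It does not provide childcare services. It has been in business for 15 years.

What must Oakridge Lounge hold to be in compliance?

§12.1 does not provide childcare services; is located in Zone A → Trade License not required.
§12.2 offers overnight accommodation → Annual License required.
§12.3 Municipal Registration is not required → no effect.
§12.4 is a sole proprietorship → General Business License required.
§12.5 is located in Zone A; vehicles 15 ≥ 12; years in business 15 < 18 → Zone A Authorization not required.
§12.6 years in business 15 > 8 → Municipal Registration not required.
§12.7 does not provide childcare services → Trade Certificate not required.

Annual License, General Business License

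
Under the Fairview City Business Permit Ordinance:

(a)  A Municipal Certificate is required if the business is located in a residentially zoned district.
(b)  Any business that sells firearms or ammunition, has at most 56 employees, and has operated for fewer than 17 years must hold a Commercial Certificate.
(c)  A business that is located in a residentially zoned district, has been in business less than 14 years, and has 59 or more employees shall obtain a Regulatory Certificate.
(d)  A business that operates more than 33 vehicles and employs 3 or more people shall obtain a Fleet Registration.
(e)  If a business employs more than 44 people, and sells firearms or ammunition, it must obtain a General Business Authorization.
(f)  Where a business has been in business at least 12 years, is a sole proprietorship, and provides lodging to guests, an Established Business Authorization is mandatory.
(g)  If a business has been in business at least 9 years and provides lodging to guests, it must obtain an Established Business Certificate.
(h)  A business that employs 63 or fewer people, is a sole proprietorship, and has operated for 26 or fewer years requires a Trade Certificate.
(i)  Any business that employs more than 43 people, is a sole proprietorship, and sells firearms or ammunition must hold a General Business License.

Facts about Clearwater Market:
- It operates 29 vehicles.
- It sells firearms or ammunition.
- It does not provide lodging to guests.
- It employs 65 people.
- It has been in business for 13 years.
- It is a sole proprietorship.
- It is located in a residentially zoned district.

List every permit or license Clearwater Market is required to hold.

(a) is located in a residentially zoned district → Municipal Certificate required.
(b) sells firearms or ammunition; employees 65 > 56; years in business 13 < 17 → Commercial Certificate not required.
(c) is located in a residentially zoned district; years in business 13 < 14; employees 65 ≥ 59 → Regulatory Certificate required.
(d) vehicles 29 ≤ 33; employees 65 ≥ 3 → Fleet Registration not required.
(e) employees 65 > 44; sells firearms or ammunition → General Business Authorization required.
(f) years in business 13 ≥ 12; is a sole proprietorship; does not provide lodging to guests → Established Business Authorization not required.
(g) years in business 13 ≥ 9; does not provide lodging to guests → Established Business Certificate not required.
(h) employees 65 > 63; is a sole proprietorship; years in business 13 ≤ 26 → Trade Certificate not required.
(i) employees 65 > 43; is a sole proprietorship; sells firearms or ammunition → General Business License required.

General Business Authorization, General Business License, Municipal Certificate, Regulatory Certificate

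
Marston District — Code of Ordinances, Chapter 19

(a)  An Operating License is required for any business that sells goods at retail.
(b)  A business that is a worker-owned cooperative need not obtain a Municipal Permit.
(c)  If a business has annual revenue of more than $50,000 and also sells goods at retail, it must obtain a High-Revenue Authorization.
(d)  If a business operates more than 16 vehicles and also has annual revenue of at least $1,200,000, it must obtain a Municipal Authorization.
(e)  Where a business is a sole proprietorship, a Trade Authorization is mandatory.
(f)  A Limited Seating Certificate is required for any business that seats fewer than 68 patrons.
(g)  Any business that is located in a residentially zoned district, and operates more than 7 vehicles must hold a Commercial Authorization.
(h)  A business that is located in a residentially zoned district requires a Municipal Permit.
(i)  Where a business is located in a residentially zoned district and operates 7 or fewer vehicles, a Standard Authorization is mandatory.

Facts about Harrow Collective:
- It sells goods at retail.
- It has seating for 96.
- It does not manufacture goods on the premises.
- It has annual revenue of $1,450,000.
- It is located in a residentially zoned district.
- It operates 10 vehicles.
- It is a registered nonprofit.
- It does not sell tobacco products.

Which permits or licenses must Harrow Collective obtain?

Commercial Authorization, High-Revenue Authorization, Municipal Permit, Operating License

(a) sells goods at retail → Operating License required.
(b) is a registered nonprofit (not: is a worker-owned cooperative) → Municipal Permit exemption does not apply.
(c) revenue $1,450,000 > $50,000; sells goods at retail → High-Revenue Authorization required.
(d) vehicles 10 ≤ 16; revenue $1,450,000 ≥ $1,200,000 → Municipal Authorization not required.
(e) is a registered nonprofit (not: is a sole proprietorship) → Trade Authorization not required.
(f) seating 96 ≥ 68 → Limited Seating Certificate not required.
(g) is located in a residentially zoned district; vehicles 10 > 7 → Commercial Authorization required.
(h) is located in a residentially zoned district → Municipal Permit required.
(i) is located in a residentially zoned district; vehicles 10 > 7 → Standard Authorization not required.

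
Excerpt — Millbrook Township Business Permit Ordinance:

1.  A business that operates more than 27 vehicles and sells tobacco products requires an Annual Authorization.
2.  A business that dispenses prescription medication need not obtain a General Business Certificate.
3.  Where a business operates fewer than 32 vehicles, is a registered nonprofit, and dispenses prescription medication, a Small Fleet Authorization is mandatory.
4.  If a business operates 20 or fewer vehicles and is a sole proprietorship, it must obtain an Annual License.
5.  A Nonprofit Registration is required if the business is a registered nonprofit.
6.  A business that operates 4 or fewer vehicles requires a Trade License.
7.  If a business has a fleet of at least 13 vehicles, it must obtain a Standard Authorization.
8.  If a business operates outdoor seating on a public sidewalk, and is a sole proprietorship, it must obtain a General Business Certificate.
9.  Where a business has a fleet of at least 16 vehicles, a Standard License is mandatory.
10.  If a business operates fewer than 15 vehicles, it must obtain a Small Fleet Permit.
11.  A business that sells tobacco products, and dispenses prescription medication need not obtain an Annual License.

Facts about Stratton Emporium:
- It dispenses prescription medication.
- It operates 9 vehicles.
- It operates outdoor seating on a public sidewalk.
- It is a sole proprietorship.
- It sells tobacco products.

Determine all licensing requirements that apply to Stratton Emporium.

Small Fleet Permit

1. vehicles 9 ≤ 27; sells tobacco products → Annual Authorization not required.
2. dispenses prescription medication → exempt from General Business Certificate.
3. vehicles 9 < 32; is a sole proprietorship (not: is a registered nonprofit); dispenses prescription medication → Small Fleet Authorization not required.
4. vehicles 9 ≤ 20; is a sole proprietorship → Annual License required.
5. is a sole proprietorship (not: is a registered nonprofit) → Nonprofit Registration not required.
6. vehicles 9 > 4 → Trade License not required.
7. vehicles 9 < 13 → Standard Authorization not required.
8. operates outdoor seating on a public sidewalk; is a sole proprietorship → General Business Certificate required.
9. vehicles 9 < 16 → Standard License not required.
10. vehicles 9 < 15 → Small Fleet Permit required.
11. sells tobacco products; dispenses prescription medication → exempt from Annual License.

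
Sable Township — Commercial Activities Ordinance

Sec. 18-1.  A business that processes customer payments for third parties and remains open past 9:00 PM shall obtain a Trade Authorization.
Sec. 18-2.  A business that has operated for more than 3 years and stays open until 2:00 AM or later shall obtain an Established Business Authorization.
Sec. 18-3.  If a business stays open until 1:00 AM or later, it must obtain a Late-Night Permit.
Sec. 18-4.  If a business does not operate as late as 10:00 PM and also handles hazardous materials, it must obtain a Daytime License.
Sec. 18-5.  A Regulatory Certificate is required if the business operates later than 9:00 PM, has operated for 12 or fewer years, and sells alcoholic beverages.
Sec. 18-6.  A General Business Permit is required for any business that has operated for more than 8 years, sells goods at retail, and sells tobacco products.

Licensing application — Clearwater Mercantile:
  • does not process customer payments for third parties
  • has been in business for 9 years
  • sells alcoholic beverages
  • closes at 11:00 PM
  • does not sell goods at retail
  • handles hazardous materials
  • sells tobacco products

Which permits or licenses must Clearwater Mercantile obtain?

Regulatory Certificate

Sec. 18-1. does not process customer payments for third parties; closes 11:00 PM, after 9:00 PM → Trade Authorization not required.
Sec. 18-2. years in business 9 > 3; closes 11:00 PM, at/before 2:00 AM → Established Business Authorization not required.
Sec. 18-3. closes 11:00 PM, at/before 1:00 AM → Late-Night Permit not required.
Sec. 18-4. closes 11:00 PM, after 10:00 PM; handles hazardous materials → Daytime License not required.
Sec. 18-5. closes 11:00 PM, after 9:00 PM; years in business 9 ≤ 12; sells alcoholic beverages → Regulatory Certificate required.
Sec. 18-6. years in business 9 > 8; does not sell goods at retail; sells tobacco products → General Business Permit not required.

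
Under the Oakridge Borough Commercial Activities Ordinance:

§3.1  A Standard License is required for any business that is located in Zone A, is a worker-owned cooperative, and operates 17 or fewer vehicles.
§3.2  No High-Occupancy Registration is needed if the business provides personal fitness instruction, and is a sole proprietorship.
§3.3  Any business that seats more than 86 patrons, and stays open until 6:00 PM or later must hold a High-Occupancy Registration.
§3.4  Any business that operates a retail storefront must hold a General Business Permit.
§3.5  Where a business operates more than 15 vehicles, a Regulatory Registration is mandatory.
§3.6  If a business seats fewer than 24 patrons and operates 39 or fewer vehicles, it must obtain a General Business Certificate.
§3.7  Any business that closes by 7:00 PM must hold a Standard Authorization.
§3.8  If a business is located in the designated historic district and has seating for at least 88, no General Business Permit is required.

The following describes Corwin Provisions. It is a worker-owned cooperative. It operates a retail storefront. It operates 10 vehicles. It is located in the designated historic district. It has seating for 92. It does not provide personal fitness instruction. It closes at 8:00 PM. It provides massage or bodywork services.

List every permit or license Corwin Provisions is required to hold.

§3.1 is located in the designated historic district (not: is located in Zone A); is a worker-owned cooperative; vehicles 10 ≤ 17 → Standard License not required.
§3.2 does not provide personal fitness instruction; is a worker-owned cooperative (not: is a sole proprietorship) → High-Occupancy Registration exemption does not apply.
§3.3 seating 92 > 86; closes 8:00 PM, after 6:00 PM → High-Occupancy Registration required.
§3.4 operates a retail storefront → General Business Permit required.
§3.5 vehicles 10 ≤ 15 → Regulatory Registration not required.
§3.6 seating 92 ≥ 24; vehicles 10 ≤ 39 → General Business Certificate not required.
§3.7 closes 8:00 PM, after 7:00 PM → Standard Authorization not required.
§3.8 is located in the designated historic district; seating 92 ≥ 88 → exempt from General Business Permit.

High-Occupancy Registration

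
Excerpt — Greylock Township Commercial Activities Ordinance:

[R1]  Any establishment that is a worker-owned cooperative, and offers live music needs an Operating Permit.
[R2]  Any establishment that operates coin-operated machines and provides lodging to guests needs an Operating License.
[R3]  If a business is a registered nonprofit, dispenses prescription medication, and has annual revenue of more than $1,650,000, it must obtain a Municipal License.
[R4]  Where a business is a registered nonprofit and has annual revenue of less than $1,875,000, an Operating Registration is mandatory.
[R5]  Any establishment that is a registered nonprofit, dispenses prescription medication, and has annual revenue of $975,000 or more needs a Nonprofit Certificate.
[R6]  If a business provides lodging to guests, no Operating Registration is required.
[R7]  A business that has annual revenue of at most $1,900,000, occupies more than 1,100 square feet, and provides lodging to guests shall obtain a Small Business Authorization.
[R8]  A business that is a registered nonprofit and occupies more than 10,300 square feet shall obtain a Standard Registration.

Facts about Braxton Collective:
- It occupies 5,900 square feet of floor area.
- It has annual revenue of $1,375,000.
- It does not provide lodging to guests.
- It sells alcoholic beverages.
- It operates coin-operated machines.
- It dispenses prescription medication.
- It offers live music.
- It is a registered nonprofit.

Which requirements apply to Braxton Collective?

[R1] is a registered nonprofit (not: is a worker-owned cooperative); offers live music → Operating Permit not required.
[R2] operates coin-operated machines; does not provide lodging to guests → Operating License not required.
[R3] is a registered nonprofit; dispenses prescription medication; revenue $1,375,000 ≤ $1,650,000 → Municipal License not required.
[R4] is a registered nonprofit; revenue $1,375,000 < $1,875,000 → Operating Registration required.
[R5] is a registered nonprofit; dispenses prescription medication; revenue $1,375,000 ≥ $975,000 → Nonprofit Certificate required.
[R6] does not provide lodging to guests → Operating Registration exemption does not apply.
[R7] revenue $1,375,000 ≤ $1,900,000; floor area 5,900 square feet > 1,100 square feet; does not provide lodging to guests → Small Business Authorization not required.
[R8] is a registered nonprofit; floor area 5,900 square feet ≤ 10,300 square feet → Standard Registration not required.

Nonprofit Certificate, Operating Registration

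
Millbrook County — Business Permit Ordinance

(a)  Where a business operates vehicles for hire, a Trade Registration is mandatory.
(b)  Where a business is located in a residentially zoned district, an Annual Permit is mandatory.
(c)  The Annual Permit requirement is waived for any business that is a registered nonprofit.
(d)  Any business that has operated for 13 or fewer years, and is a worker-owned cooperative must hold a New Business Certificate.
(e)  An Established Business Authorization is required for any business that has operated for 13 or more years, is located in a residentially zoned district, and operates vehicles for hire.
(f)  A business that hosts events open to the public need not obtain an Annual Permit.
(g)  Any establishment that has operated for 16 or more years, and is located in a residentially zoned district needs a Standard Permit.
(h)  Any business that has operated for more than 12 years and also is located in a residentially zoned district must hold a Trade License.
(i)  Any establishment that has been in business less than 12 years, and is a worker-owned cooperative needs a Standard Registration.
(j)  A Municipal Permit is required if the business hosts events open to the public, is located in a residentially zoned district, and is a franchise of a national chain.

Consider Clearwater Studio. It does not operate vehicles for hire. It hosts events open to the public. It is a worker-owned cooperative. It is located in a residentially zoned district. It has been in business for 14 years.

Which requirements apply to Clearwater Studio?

(a) does not operate vehicles for hire → Trade Registration not required.
(b) is located in a residentially zoned district → Annual Permit required.
(c) is a worker-owned cooperative (not: is a registered nonprofit) → Annual Permit exemption does not apply.
(d) years in business 14 > 13; is a worker-owned cooperative → New Business Certificate not required.
(e) years in business 14 ≥ 13; is located in a residentially zoned district; does not operate vehicles for hire → Established Business Authorization not required.
(f) hosts events open to the public → exempt from Annual Permit.
(g) years in business 14 < 16; is located in a residentially zoned district → Standard Permit not required.
(h) years in business 14 > 12; is located in a residentially zoned district → Trade License required.
(i) years in business 14 ≥ 12; is a worker-owned cooperative → Standard Registration not required.
(j) hosts events open to the public; is located in a residentially zoned district; is a worker-owned cooperative (not: is a franchise of a national chain) → Municipal Permit not required.

Trade License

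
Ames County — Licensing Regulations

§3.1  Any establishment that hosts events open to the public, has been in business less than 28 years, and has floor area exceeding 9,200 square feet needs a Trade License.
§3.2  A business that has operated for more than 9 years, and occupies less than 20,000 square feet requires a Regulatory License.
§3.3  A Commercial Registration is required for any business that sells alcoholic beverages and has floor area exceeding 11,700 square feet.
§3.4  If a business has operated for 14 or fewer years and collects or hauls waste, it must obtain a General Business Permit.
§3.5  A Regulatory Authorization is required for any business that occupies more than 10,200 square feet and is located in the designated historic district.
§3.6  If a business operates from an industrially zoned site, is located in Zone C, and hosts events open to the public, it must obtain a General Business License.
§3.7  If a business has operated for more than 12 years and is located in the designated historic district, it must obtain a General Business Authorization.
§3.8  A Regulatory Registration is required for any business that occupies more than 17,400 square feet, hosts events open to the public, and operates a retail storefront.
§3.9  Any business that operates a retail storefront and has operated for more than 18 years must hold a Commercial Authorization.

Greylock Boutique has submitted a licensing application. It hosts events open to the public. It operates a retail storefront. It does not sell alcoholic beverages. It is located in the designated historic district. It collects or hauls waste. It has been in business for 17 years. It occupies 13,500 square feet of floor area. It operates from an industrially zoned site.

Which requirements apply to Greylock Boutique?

General Business Authorization, Regulatory Authorization, Regulatory License, Trade License

§3.1 hosts events open to the public; years in business 17 < 28; floor area 13,500 square feet > 9,200 square feet → Trade License required.
§3.2 years in business 17 > 9; floor area 13,500 square feet < 20,000 square feet → Regulatory License required.
§3.3 does not sell alcoholic beverages; floor area 13,500 square feet > 11,700 square feet → Commercial Registration not required.
§3.4 years in business 17 > 14; collects or hauls waste → General Business Permit not required.
§3.5 floor area 13,500 square feet > 10,200 square feet; is located in the designated historic district → Regulatory Authorization required.
§3.6 operates from an industrially zoned site; is located in the designated historic district (not: is located in Zone C); hosts events open to the public → General Business License not required.
§3.7 years in business 17 > 12; is located in the designated historic district → General Business Authorization required.
§3.8 floor area 13,500 square feet ≤ 17,400 square feet; hosts events open to the public; operates a retail storefront → Regulatory Registration not required.
§3.9 operates a retail storefront; years in business 17 ≤ 18 → Commercial Authorization not required.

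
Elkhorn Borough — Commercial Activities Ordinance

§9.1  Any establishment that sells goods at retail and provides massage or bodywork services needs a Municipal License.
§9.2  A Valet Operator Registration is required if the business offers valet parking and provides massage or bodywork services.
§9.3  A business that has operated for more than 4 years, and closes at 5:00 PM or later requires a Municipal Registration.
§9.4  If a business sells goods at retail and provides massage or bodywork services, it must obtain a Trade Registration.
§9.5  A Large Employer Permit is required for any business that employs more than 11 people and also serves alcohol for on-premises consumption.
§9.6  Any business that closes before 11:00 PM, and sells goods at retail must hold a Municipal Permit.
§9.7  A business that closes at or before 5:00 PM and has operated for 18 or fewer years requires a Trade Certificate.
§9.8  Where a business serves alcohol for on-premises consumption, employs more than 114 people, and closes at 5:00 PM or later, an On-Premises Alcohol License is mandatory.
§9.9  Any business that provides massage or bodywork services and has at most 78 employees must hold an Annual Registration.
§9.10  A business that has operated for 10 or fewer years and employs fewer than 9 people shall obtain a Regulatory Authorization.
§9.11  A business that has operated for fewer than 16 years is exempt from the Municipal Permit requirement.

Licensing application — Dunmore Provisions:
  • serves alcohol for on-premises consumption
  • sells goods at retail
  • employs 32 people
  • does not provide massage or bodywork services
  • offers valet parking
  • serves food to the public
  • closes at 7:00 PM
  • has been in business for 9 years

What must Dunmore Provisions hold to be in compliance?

Large Employer Permit, Municipal Registration

§9.1 sells goods at retail; does not provide massage or bodywork services → Municipal License not required.
§9.2 offers valet parking; does not provide massage or bodywork services → Valet Operator Registration not required.
§9.3 years in business 9 > 4; closes 7:00 PM, after 5:00 PM → Municipal Registration required.
§9.4 sells goods at retail; does not provide massage or bodywork services → Trade Registration not required.
§9.5 employees 32 > 11; serves alcohol for on-premises consumption → Large Employer Permit required.
§9.6 closes 7:00 PM, at/before 11:00 PM; sells goods at retail → Municipal Permit required.
§9.7 closes 7:00 PM, after 5:00 PM; years in business 9 ≤ 18 → Trade Certificate not required.
§9.8 serves alcohol for on-premises consumption; employees 32 ≤ 114; closes 7:00 PM, after 5:00 PM → On-Premises Alcohol License not required.
§9.9 does not provide massage or bodywork services; employees 32 ≤ 78 → Annual Registration not required.
§9.10 years in business 9 ≤ 10; employees 32 ≥ 9 → Regulatory Authorization not required.
§9.11 years in business 9 < 16 → exempt from Municipal Permit.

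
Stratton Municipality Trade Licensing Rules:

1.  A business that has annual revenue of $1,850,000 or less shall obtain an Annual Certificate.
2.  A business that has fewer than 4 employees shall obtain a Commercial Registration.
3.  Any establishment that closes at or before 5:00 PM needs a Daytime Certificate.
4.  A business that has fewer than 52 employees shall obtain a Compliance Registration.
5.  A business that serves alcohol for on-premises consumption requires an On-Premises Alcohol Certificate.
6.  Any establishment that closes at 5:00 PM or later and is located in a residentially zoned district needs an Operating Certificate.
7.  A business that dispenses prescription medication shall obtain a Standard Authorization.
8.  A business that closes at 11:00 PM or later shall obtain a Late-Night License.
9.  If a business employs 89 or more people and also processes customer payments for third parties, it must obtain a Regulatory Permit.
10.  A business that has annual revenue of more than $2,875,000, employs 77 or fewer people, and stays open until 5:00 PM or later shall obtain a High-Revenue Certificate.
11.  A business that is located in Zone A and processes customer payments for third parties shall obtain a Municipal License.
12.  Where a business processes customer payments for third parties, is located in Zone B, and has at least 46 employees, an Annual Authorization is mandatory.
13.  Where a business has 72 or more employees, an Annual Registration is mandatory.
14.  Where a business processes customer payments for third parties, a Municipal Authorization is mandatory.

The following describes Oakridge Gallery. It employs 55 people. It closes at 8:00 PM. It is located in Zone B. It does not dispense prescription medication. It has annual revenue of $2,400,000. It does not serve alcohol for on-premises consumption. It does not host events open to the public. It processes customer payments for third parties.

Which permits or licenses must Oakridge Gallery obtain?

Annual Authorization, Municipal Authorization

1. revenue $2,400,000 > $1,850,000 → Annual Certificate not required.
2. employees 55 ≥ 4 → Commercial Registration not required.
3. closes 8:00 PM, after 5:00 PM → Daytime Certificate not required.
4. employees 55 ≥ 52 → Compliance Registration not required.
5. does not serve alcohol for on-premises consumption → On-Premises Alcohol Certificate not required.
6. closes 8:00 PM, after 5:00 PM; is located in Zone B (not: is located in a residentially zoned district) → Operating Certificate not required.
7. does not dispense prescription medication → Standard Authorization not required.
8. closes 8:00 PM, at/before 11:00 PM → Late-Night License not required.
9. employees 55 < 89; processes customer payments for third parties → Regulatory Permit not required.
10. revenue $2,400,000 ≤ $2,875,000; employees 55 ≤ 77; closes 8:00 PM, after 5:00 PM → High-Revenue Certificate not required.
11. is located in Zone B (not: is located in Zone A); processes customer payments for third parties → Municipal License not required.
12. processes customer payments for third parties; is located in Zone B; employees 55 ≥ 46 → Annual Authorization required.
13. employees 55 < 72 → Annual Registration not required.
14. processes customer payments for third parties → Municipal Authorization required.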